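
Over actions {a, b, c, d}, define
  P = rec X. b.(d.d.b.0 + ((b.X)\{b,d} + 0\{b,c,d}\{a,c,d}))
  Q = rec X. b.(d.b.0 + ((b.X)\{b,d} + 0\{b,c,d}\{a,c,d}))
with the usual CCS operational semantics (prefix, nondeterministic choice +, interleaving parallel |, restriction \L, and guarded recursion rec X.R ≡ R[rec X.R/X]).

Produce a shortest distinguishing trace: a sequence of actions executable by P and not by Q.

bdd

P's transition system — 5 states:
  u0 = rec X. b.(d.d.b.0 + ((b.X)\{b,d} + 0\{b,c,d}\{a,c,d})) has moves —b→ u1
  u1 = d.d.b.0 + ((b.(rec X. b.(d.d.b.0 + ((b.X)\{b,d} + 0\{b,c,d}\{a,c,d}))))\{b,d} + 0\{b,c,d}\{a,c,d}) has moves —d→ u2
  u2 = d.b.0 has moves —d→ u3
  u3 = b.0 has moves —b→ u4
  u4 = 0 has moves ·
Q's transition system — 4 states:
  v0 = rec X. b.(d.b.0 + ((b.X)\{b,d} + 0\{b,c,d}\{a,c,d})) has moves —b→ v1
  v1 = d.b.0 + ((b.(rec X. b.(d.b.0 + ((b.X)\{b,d} + 0\{b,c,d}\{a,c,d}))))\{b,d} + 0\{b,c,d}\{a,c,d}) has moves —d→ v2
  v2 = b.0 has moves —b→ v3
  v3 = 0 has moves ·
Trace ⟨bdd⟩ through P, begin at {u0}:
  [1] b ⇒ {u1}
  [2] d ⇒ {u2}
  [3] d ⇒ {u3}
  P completes σ.
Trace ⟨bdd⟩ through Q, begin at {v0}:
  [1] b ⇒ {v1}
  [2] d ⇒ {v2}
  [3] d ⇒ ∅ (Q stuck)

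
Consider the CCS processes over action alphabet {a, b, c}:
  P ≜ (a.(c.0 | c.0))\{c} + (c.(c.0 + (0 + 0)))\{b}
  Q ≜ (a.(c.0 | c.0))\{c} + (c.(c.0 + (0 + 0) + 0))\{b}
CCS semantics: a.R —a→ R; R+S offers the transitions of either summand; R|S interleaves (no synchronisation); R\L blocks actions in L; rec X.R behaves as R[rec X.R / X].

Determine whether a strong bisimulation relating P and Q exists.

bisimilar

P's transition system — 4 states:
  u0 = (a.(c.0 | c.0))\{c} + (c.(c.0 + (0 + 0)))\{b} ⊢ -a-> u1, -c-> u2
  u1 = (c.0 | c.0)\{c} ⊢ ·
  u2 = (c.0 + (0 + 0))\{b} ⊢ -c-> u3
  u3 = 0\{b} ⊢ ·
Q's transition system — 4 states:
  v0 = (a.(c.0 | c.0))\{c} + (c.(c.0 + (0 + 0) + 0))\{b} ⊢ -a-> v1, -c-> v2
  v1 = (c.0 | c.0)\{c} ⊢ ·
  v2 = (c.0 + (0 + 0) + 0)\{b} ⊢ -c-> v3
  v3 = 0\{b} ⊢ ·
Bisimilarity quotient blocks:
  B0 = {u0, v0}
  B1 = {u2, v2}
  B2 = {u1, u3, v1, v3}
u0 ∈ B0, v0 ∈ B0 → same block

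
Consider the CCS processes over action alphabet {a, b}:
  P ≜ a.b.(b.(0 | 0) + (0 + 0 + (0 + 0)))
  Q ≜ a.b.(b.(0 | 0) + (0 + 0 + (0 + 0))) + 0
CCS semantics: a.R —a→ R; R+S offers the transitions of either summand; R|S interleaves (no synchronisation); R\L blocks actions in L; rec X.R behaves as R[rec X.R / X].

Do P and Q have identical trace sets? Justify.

P's transition system — 4 states:
  p0 = a.b.(b.(0 | 0) + (0 + 0 + (0 + 0))) has moves =a=> p1
  p1 = b.(b.(0 | 0) + (0 + 0 + (0 + 0))) has moves =b=> p2
  p2 = b.(0 | 0) + (0 + 0 + (0 + 0)) has moves =b=> p3
  p3 = 0 | 0 has moves deadlocked
Q's transition system — 4 states:
  q0 = a.b.(b.(0 | 0) + (0 + 0 + (0 + 0))) + 0 has moves =a=> q1
  q1 = b.(b.(0 | 0) + (0 + 0 + (0 + 0))) has moves =b=> q2
  q2 = b.(0 | 0) + (0 + 0 + (0 + 0)) has moves =b=> q3
  q3 = 0 | 0 has moves deadlocked
Coarsest stable partition (strong bisimilarity classes):
  B0 = {p0, q0}
  B1 = {p1, q1}
  B2 = {p2, q2}
  B3 = {p3, q3}
p0 ∈ B0, q0 ∈ B0 → same block
Bisimilar ⇒ trace-equivalent.

traces(P) = traces(Q)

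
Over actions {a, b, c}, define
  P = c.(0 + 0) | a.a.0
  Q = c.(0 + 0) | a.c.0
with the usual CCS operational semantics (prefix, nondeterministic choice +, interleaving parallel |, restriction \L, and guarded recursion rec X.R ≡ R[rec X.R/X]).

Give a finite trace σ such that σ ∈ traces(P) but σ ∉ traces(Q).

aa

Reachable graph of P (6 states):
  u0 = c.(0 + 0) | a.a.0 :: —a→ u1, —c→ u2
  u1 = c.(0 + 0) | a.0 :: —a→ u3, —c→ u4
  u2 = (0 + 0) | a.a.0 :: —a→ u4
  u3 = c.(0 + 0) | 0 :: —c→ u5
  u4 = (0 + 0) | a.0 :: —a→ u5
  u5 = (0 + 0) | 0 :: ·
Reachable graph of Q (6 states):
  v0 = c.(0 + 0) | a.c.0 :: —a→ v1, —c→ v2
  v1 = c.(0 + 0) | c.0 :: —c→ v3, —c→ v4
  v2 = (0 + 0) | a.c.0 :: —a→ v3
  v3 = (0 + 0) | c.0 :: —c→ v5
  v4 = c.(0 + 0) | 0 :: —c→ v5
  v5 = (0 + 0) | 0 :: ·
Executing aa from P (initial set {u0}):
  step 1 (a): {u1}
  step 2 (a): {u3}
  ✓ P
Executing aa from Q (initial set {v0}):
  step 1 (a): {v1}
  step 2 (a): no successor for Q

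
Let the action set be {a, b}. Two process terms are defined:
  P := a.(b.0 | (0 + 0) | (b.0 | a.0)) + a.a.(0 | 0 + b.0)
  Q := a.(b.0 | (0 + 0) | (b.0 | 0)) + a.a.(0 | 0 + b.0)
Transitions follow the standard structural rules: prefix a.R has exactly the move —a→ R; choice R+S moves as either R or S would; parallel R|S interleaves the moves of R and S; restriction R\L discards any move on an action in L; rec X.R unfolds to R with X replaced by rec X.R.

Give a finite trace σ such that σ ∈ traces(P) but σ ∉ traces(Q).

aba

LTS(P): 12 reachable states
  m0 = a.(b.0 | (0 + 0) | (b.0 | a.0)) + a.a.(0 | 0 + b.0) → —a→ m1, —a→ m2
  m1 = a.(0 | 0 + b.0) → —a→ m3
  m2 = b.0 | (0 + 0) | (b.0 | a.0) → —a→ m4, —b→ m5, —b→ m6
  m3 = 0 | 0 + b.0 → —b→ m7
  m4 = b.0 | (0 + 0) | (b.0 | 0) → —b→ m8, —b→ m9
  m5 = 0 | (0 + 0) | (b.0 | a.0) → —a→ m8, —b→ m10
  m6 = b.0 | (0 + 0) | (0 | a.0) → —a→ m9, —b→ m10
  m7 = 0 → ·
  m8 = 0 | (0 + 0) | (b.0 | 0) → —b→ m11
  m9 = b.0 | (0 + 0) | (0 | 0) → —b→ m11
  m10 = 0 | (0 + 0) | (0 | a.0) → —a→ m11
  m11 = 0 | (0 + 0) | (0 | 0) → ·
LTS(Q): 8 reachable states
  n0 = a.(b.0 | (0 + 0) | (b.0 | 0)) + a.a.(0 | 0 + b.0) → —a→ n1, —a→ n2
  n1 = a.(0 | 0 + b.0) → —a→ n3
  n2 = b.0 | (0 + 0) | (b.0 | 0) → —b→ n4, —b→ n5
  n3 = 0 | 0 + b.0 → —b→ n6
  n4 = 0 | (0 + 0) | (b.0 | 0) → —b→ n7
  n5 = b.0 | (0 + 0) | (0 | 0) → —b→ n7
  n6 = 0 → ·
  n7 = 0 | (0 + 0) | (0 | 0) → ·
Executing aba from P (initial set {m0}):
  [1] a ⇒ {m1, m2}
  [2] b ⇒ {m5, m6}
  [3] a ⇒ {m8, m9}
  ✓ P
Executing aba from Q (initial set {n0}):
  [1] a ⇒ {n1, n2}
  [2] b ⇒ {n4, n5}
  [3] a ⇒ ∅ (Q stuck)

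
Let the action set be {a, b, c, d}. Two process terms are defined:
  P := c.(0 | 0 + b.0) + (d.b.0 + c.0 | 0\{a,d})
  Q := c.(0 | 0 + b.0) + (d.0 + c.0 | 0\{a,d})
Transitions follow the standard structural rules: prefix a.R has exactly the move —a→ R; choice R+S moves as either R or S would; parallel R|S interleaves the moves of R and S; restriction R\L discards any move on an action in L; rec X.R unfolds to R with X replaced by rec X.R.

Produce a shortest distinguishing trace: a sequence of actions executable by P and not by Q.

db

P's transition system — 5 states:
  m0 = c.(0 | 0 + b.0) + (d.b.0 + c.0 | 0\{a,d}) | —c→ m1, —c→ m2, —d→ m3
  m1 = 0 | 0 + b.0 | —b→ m4
  m2 = 0 | 0\{a,d} | (no moves)
  m3 = b.0 | —b→ m4
  m4 = 0 | (no moves)
Q's transition system — 4 states:
  n0 = c.(0 | 0 + b.0) + (d.0 + c.0 | 0\{a,d}) | —c→ n1, —c→ n2, —d→ n3
  n1 = 0 | 0 + b.0 | —b→ n3
  n2 = 0 | 0\{a,d} | (no moves)
  n3 = 0 | (no moves)
Trace ⟨db⟩ through P, begin at {m0}:
  [1] d ⇒ {m3}
  [2] b ⇒ {m4}
  ✓ P
Trace ⟨db⟩ through Q, begin at {n0}:
  [1] d ⇒ {n3}
  [2] b ⇒ ∅  — Q cannot continue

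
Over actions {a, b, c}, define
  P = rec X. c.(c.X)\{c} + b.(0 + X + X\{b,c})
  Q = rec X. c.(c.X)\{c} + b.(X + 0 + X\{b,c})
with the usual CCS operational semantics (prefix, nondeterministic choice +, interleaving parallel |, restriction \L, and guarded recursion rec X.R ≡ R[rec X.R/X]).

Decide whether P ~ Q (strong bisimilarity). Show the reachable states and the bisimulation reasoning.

YES

P's transition system — 3 states:
  m0 = rec X. c.(c.X)\{c} + b.(0 + X + X\{b,c}) → --b--▸ m1, --c--▸ m2
  m1 = 0 + (rec X. c.(c.X)\{c} + b.(0 + X + X\{b,c})) + (rec X. c.(c.X)\{c} + b.(0 + X + X\{b,c}))\{b,c} → --b--▸ m1, --c--▸ m2
  m2 = (c.(rec X. c.(c.X)\{c} + b.(0 + X + X\{b,c})))\{c} → (no moves)
Q's transition system — 3 states:
  n0 = rec X. c.(c.X)\{c} + b.(X + 0 + X\{b,c}) → --b--▸ n1, --c--▸ n2
  n1 = (rec X. c.(c.X)\{c} + b.(X + 0 + X\{b,c})) + 0 + (rec X. c.(c.X)\{c} + b.(X + 0 + X\{b,c}))\{b,c} → --b--▸ n1, --c--▸ n2
  n2 = (c.(rec X. c.(c.X)\{c} + b.(X + 0 + X\{b,c})))\{c} → (no moves)
Partition-refinement fixed point:
  B0 = {m0, m1, n0, n1}
  B1 = {m2, n2}
m0 ∈ B0, n0 ∈ B0 → same block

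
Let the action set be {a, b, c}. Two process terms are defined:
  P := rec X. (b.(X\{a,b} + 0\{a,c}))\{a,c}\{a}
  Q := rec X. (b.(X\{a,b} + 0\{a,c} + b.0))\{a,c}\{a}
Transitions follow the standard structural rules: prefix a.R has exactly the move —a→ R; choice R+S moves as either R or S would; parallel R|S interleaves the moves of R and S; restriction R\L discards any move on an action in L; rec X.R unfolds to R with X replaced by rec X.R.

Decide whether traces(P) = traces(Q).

NO — witness ⟨bb⟩

P's transition system — 2 states:
  u0 = rec X. (b.(X\{a,b} + 0\{a,c}))\{a,c}\{a} | --b--▸ u1
  u1 = ((rec X. (b.(X\{a,b} + 0\{a,c}))\{a,c}\{a})\{a,b} + 0\{a,c})\{a,c}\{a} | ∅
Q's transition system — 3 states:
  v0 = rec X. (b.(X\{a,b} + 0\{a,c} + b.0))\{a,c}\{a} | --b--▸ v1
  v1 = ((rec X. (b.(X\{a,b} + 0\{a,c} + b.0))\{a,c}\{a})\{a,b} + 0\{a,c} + b.0)\{a,c}\{a} | --b--▸ v2
  v2 = 0\{a,c}\{a} | ∅
Trace ⟨bb⟩ through Q, begin at {v0}:
  [1] b ⇒ {v1}
  [2] b ⇒ {v2}
  — Q admits the full trace.
Trace ⟨bb⟩ through P, begin at {u0}:
  [1] b ⇒ {u1}
  [2] b ⇒ no successor for P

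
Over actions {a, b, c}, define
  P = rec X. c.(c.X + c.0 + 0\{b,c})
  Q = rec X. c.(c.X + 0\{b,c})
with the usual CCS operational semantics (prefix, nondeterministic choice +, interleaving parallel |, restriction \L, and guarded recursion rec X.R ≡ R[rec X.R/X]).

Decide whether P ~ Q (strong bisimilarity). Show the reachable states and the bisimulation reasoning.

NO

P's transition system — 3 states:
  m0 = rec X. c.(c.X + c.0 + 0\{b,c}) :: --c--▸ m1
  m1 = c.(rec X. c.(c.X + c.0 + 0\{b,c})) + c.0 + 0\{b,c} :: --c--▸ m0, --c--▸ m2
  m2 = 0 :: (no moves)
Q's transition system — 2 states:
  n0 = rec X. c.(c.X + 0\{b,c}) :: --c--▸ n1
  n1 = c.(rec X. c.(c.X + 0\{b,c})) + 0\{b,c} :: --c--▸ n0
Coarsest stable partition (strong bisimilarity classes):
  B0 = {m0}
  B1 = {m1}
  B2 = {m2}
  B3 = {n0, n1}
m0 ∈ B0, n0 ∈ B3 → different blocks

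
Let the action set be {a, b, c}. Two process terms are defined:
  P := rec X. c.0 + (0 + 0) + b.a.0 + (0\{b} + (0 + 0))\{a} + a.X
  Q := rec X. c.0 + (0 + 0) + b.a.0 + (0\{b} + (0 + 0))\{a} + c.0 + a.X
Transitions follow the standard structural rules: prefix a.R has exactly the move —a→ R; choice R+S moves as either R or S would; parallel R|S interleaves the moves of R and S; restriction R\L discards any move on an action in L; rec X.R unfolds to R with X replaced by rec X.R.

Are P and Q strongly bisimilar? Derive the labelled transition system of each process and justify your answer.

YES

P's transition system — 3 states:
  p0 = rec X. c.0 + (0 + 0) + b.a.0 + (0\{b} + (0 + 0))\{a} + a.X :: ··a··> p0, ··b··> p1, ··c··> p2
  p1 = a.0 :: ··a··> p2
  p2 = 0 :: ·
Q's transition system — 3 states:
  q0 = rec X. c.0 + (0 + 0) + b.a.0 + (0\{b} + (0 + 0))\{a} + c.0 + a.X :: ··a··> q0, ··b··> q1, ··c··> q2
  q1 = a.0 :: ··a··> q2
  q2 = 0 :: ·
Bisimilarity quotient blocks:
  B0 = {p0, q0}
  B1 = {p1, q1}
  B2 = {p2, q2}
p0 ∈ B0, q0 ∈ B0 → same block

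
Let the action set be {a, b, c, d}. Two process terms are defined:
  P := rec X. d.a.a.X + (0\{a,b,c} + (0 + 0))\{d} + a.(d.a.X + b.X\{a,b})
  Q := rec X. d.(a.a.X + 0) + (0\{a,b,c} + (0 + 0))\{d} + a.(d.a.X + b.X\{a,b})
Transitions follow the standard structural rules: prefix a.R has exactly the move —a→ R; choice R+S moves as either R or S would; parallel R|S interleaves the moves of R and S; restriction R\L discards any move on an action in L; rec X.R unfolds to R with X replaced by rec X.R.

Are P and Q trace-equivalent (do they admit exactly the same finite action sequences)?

YES

Reachable graph of P (6 states):
  u0 = rec X. d.a.a.X + (0\{a,b,c} + (0 + 0))\{d} + a.(d.a.X + b.X\{a,b}) → -a-> u1, -d-> u2
  u1 = d.a.(rec X. d.a.a.X + (0\{a,b,c} + (0 + 0))\{d} + a.(d.a.X + b.X\{a,b})) + b.(rec X. d.a.a.X + (0\{a,b,c} + (0 + 0))\{d} + a.(d.a.X + b.X\{a,b}))\{a,b} → -b-> u3, -d-> u4
  u2 = a.a.(rec X. d.a.a.X + (0\{a,b,c} + (0 + 0))\{d} + a.(d.a.X + b.X\{a,b})) → -a-> u4
  u3 = (rec X. d.a.a.X + (0\{a,b,c} + (0 + 0))\{d} + a.(d.a.X + b.X\{a,b}))\{a,b} → -d-> u5
  u4 = a.(rec X. d.a.a.X + (0\{a,b,c} + (0 + 0))\{d} + a.(d.a.X + b.X\{a,b})) → -a-> u0
  u5 = (a.a.(rec X. d.a.a.X + (0\{a,b,c} + (0 + 0))\{d} + a.(d.a.X + b.X\{a,b})))\{a,b} → ∅
Reachable graph of Q (6 states):
  v0 = rec X. d.(a.a.X + 0) + (0\{a,b,c} + (0 + 0))\{d} + a.(d.a.X + b.X\{a,b}) → -a-> v1, -d-> v2
  v1 = d.a.(rec X. d.(a.a.X + 0) + (0\{a,b,c} + (0 + 0))\{d} + a.(d.a.X + b.X\{a,b})) + b.(rec X. d.(a.a.X + 0) + (0\{a,b,c} + (0 + 0))\{d} + a.(d.a.X + b.X\{a,b}))\{a,b} → -b-> v3, -d-> v4
  v2 = a.a.(rec X. d.(a.a.X + 0) + (0\{a,b,c} + (0 + 0))\{d} + a.(d.a.X + b.X\{a,b})) + 0 → -a-> v4
  v3 = (rec X. d.(a.a.X + 0) + (0\{a,b,c} + (0 + 0))\{d} + a.(d.a.X + b.X\{a,b}))\{a,b} → -d-> v5
  v4 = a.(rec X. d.(a.a.X + 0) + (0\{a,b,c} + (0 + 0))\{d} + a.(d.a.X + b.X\{a,b})) → -a-> v0
  v5 = (a.a.(rec X. d.(a.a.X + 0) + (0\{a,b,c} + (0 + 0))\{d} + a.(d.a.X + b.X\{a,b})) + 0)\{a,b} → ∅
Coarsest stable partition (strong bisimilarity classes):
  B0 = {u0, v0}
  B1 = {u2, v2}
  B2 = {u4, v4}
  B3 = {u1, v1}
  B4 = {u3, v3}
  B5 = {u5, v5}
u0 ∈ B0, v0 ∈ B0 → same block
Bisimilar ⇒ trace-equivalent.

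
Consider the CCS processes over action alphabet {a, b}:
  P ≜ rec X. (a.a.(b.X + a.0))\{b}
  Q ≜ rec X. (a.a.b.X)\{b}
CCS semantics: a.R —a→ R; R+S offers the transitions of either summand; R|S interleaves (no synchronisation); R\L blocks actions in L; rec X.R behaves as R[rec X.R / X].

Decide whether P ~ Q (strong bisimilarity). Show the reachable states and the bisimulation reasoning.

NO

LTS(P): 4 reachable states
  u0 = rec X. (a.a.(b.X + a.0))\{b} :: ··a··> u1
  u1 = (a.(b.(rec X. (a.a.(b.X + a.0))\{b}) + a.0))\{b} :: ··a··> u2
  u2 = (b.(rec X. (a.a.(b.X + a.0))\{b}) + a.0)\{b} :: ··a··> u3
  u3 = 0\{b} :: (no moves)
LTS(Q): 3 reachable states
  v0 = rec X. (a.a.b.X)\{b} :: ··a··> v1
  v1 = (a.b.(rec X. (a.a.b.X)\{b}))\{b} :: ··a··> v2
  v2 = (b.(rec X. (a.a.b.X)\{b}))\{b} :: (no moves)
Partition-refinement fixed point:
  B0 = {u0}
  B1 = {u1, v0}
  B2 = {u2, v1}
  B3 = {u3, v2}
u0 ∈ B0, v0 ∈ B1 → different blocks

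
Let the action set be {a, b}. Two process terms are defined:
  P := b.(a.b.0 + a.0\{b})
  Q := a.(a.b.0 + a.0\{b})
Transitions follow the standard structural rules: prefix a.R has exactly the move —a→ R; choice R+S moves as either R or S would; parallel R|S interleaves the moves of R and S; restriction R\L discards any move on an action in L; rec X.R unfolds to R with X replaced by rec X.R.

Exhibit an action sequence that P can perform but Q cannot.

LTS(P): 5 reachable states
  p0 = b.(a.b.0 + a.0\{b}) → —b→ p1
  p1 = a.b.0 + a.0\{b} → —a→ p2, —a→ p3
  p2 = 0\{b} → deadlocked
  p3 = b.0 → —b→ p4
  p4 = 0 → deadlocked
LTS(Q): 5 reachable states
  q0 = a.(a.b.0 + a.0\{b}) → —a→ q1
  q1 = a.b.0 + a.0\{b} → —a→ q2, —a→ q3
  q2 = 0\{b} → deadlocked
  q3 = b.0 → —b→ q4
  q4 = 0 → deadlocked
Trace ⟨b⟩ through P, begin at {p0}:
  after b @ step 1: {p1}
  — P admits the full trace.
Trace ⟨b⟩ through Q, begin at {q0}:
  after b @ step 1: ∅ (Q stuck)

b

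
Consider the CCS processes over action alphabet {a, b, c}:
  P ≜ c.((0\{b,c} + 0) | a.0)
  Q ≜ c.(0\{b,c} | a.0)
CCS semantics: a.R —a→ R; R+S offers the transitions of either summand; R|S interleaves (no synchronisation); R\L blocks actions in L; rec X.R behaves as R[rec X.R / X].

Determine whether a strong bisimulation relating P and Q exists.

P ~ Q

P's transition system — 3 states:
  u0 = c.((0\{b,c} + 0) | a.0) :: =c=> u1
  u1 = (0\{b,c} + 0) | a.0 :: =a=> u2
  u2 = (0\{b,c} + 0) | 0 :: ·
Q's transition system — 3 states:
  v0 = c.(0\{b,c} | a.0) :: =c=> v1
  v1 = 0\{b,c} | a.0 :: =a=> v2
  v2 = 0\{b,c} | 0 :: ·
Bisimilarity quotient blocks:
  B0 = {u0, v0}
  B1 = {u1, v1}
  B2 = {u2, v2}
u0 ∈ B0, v0 ∈ B0 → same block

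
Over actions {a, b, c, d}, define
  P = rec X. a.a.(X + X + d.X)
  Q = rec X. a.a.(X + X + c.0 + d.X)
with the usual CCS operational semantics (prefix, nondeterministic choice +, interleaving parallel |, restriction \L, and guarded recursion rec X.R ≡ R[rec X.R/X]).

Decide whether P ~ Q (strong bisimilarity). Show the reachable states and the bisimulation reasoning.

LTS(P): 3 reachable states
  m0 = rec X. a.a.(X + X + d.X) → ··a··> m1
  m1 = a.((rec X. a.a.(X + X + d.X)) + (rec X. a.a.(X + X + d.X)) + d.(rec X. a.a.(X + X + d.X))) → ··a··> m2
  m2 = (rec X. a.a.(X + X + d.X)) + (rec X. a.a.(X + X + d.X)) + d.(rec X. a.a.(X + X + d.X)) → ··a··> m1, ··d··> m0
LTS(Q): 4 reachable states
  n0 = rec X. a.a.(X + X + c.0 + d.X) → ··a··> n1
  n1 = a.((rec X. a.a.(X + X + c.0 + d.X)) + (rec X. a.a.(X + X + c.0 + d.X)) + c.0 + d.(rec X. a.a.(X + X + c.0 + d.X))) → ··a··> n2
  n2 = (rec X. a.a.(X + X + c.0 + d.X)) + (rec X. a.a.(X + X + c.0 + d.X)) + c.0 + d.(rec X. a.a.(X + X + c.0 + d.X)) → ··a··> n1, ··c··> n3, ··d··> n0
  n3 = 0 → ∅
Coarsest stable partition (strong bisimilarity classes):
  B0 = {m0}
  B1 = {m1}
  B2 = {m2}
  B3 = {n0}
  B4 = {n1}
  B5 = {n2}
  B6 = {n3}
m0 ∈ B0, n0 ∈ B3 → different blocks

not bisimilar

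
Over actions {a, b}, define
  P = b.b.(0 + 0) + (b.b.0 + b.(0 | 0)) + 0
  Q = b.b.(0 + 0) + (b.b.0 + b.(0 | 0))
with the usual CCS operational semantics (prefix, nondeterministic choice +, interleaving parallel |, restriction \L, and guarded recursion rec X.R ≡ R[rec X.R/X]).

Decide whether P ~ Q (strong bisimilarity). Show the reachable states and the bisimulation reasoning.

P ~ Q

Reachable graph of P (6 states):
  u0 = b.b.(0 + 0) + (b.b.0 + b.(0 | 0)) + 0 ⊢ =b=> u1, =b=> u2, =b=> u3
  u1 = 0 | 0 ⊢ ∅
  u2 = b.(0 + 0) ⊢ =b=> u4
  u3 = b.0 ⊢ =b=> u5
  u4 = 0 + 0 ⊢ ∅
  u5 = 0 ⊢ ∅
Reachable graph of Q (6 states):
  v0 = b.b.(0 + 0) + (b.b.0 + b.(0 | 0)) ⊢ =b=> v1, =b=> v2, =b=> v3
  v1 = 0 | 0 ⊢ ∅
  v2 = b.(0 + 0) ⊢ =b=> v4
  v3 = b.0 ⊢ =b=> v5
  v4 = 0 + 0 ⊢ ∅
  v5 = 0 ⊢ ∅
Bisimilarity quotient blocks:
  B0 = {u0, v0}
  B1 = {u2, u3, v2, v3}
  B2 = {u1, u4, u5, v1, v4, v5}
u0 ∈ B0, v0 ∈ B0 → same block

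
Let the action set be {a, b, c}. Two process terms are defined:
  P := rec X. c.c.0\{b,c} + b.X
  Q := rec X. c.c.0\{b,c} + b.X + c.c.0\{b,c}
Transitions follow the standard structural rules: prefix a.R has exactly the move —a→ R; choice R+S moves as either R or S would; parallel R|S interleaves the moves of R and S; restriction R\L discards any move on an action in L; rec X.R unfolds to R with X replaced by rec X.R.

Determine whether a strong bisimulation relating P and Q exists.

P ~ Q

P's transition system — 3 states:
  m0 = rec X. c.c.0\{b,c} + b.X ⊢ =b=> m0, =c=> m1
  m1 = c.0\{b,c} ⊢ =c=> m2
  m2 = 0\{b,c} ⊢ (no moves)
Q's transition system — 3 states:
  n0 = rec X. c.c.0\{b,c} + b.X + c.c.0\{b,c} ⊢ =b=> n0, =c=> n1
  n1 = c.0\{b,c} ⊢ =c=> n2
  n2 = 0\{b,c} ⊢ (no moves)
Partition-refinement fixed point:
  B0 = {m0, n0}
  B1 = {m1, n1}
  B2 = {m2, n2}
m0 ∈ B0, n0 ∈ B0 → same block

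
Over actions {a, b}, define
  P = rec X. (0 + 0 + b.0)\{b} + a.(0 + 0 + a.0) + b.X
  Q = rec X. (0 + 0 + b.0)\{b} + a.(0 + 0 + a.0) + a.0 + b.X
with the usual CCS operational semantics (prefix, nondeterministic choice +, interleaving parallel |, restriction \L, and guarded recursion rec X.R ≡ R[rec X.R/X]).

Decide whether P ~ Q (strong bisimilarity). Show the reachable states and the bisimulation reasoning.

not bisimilar

LTS(P): 3 reachable states
  p0 = rec X. (0 + 0 + b.0)\{b} + a.(0 + 0 + a.0) + b.X | =a=> p1, =b=> p0
  p1 = 0 + 0 + a.0 | =a=> p2
  p2 = 0 | ∅
LTS(Q): 3 reachable states
  q0 = rec X. (0 + 0 + b.0)\{b} + a.(0 + 0 + a.0) + a.0 + b.X | =a=> q1, =a=> q2, =b=> q0
  q1 = 0 | ∅
  q2 = 0 + 0 + a.0 | =a=> q1
Bisimilarity quotient blocks:
  B0 = {p0}
  B1 = {p1, q2}
  B2 = {p2, q1}
  B3 = {q0}
p0 ∈ B0, q0 ∈ B3 → different blocks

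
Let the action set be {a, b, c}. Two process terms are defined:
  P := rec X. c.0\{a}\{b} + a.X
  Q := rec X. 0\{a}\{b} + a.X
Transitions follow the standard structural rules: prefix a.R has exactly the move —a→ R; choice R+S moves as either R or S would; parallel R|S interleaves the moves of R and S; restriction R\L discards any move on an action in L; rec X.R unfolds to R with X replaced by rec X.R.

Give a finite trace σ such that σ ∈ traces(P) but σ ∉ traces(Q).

LTS(P): 2 reachable states
  m0 = rec X. c.0\{a}\{b} + a.X ⊢ -a-> m0, -c-> m1
  m1 = 0\{a}\{b} ⊢ (no moves)
LTS(Q): 1 reachable states
  n0 = rec X. 0\{a}\{b} + a.X ⊢ -a-> n0
Run σ = ⟨c⟩ on P: start {m0}
  step 1 (c): {m1}
  ✓ P
Run σ = ⟨c⟩ on Q: start {n0}
  step 1 (c): no successor for Q

c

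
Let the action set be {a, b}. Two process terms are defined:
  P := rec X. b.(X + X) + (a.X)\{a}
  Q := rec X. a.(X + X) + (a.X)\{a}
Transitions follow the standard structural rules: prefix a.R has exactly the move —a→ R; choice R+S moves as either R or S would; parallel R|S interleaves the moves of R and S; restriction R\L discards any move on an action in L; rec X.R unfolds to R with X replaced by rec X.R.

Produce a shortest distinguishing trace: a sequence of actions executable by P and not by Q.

b

P's transition system — 2 states:
  p0 = rec X. b.(X + X) + (a.X)\{a} ⊢ ··b··> p1
  p1 = (rec X. b.(X + X) + (a.X)\{a}) + (rec X. b.(X + X) + (a.X)\{a}) ⊢ ··b··> p1
Q's transition system — 2 states:
  q0 = rec X. a.(X + X) + (a.X)\{a} ⊢ ··a··> q1
  q1 = (rec X. a.(X + X) + (a.X)\{a}) + (rec X. a.(X + X) + (a.X)\{a}) ⊢ ··a··> q1
Trace ⟨b⟩ through P, begin at {p0}:
  [1] b ⇒ {p1}
  — P admits the full trace.
Trace ⟨b⟩ through Q, begin at {q0}:
  [1] b ⇒ ∅  — Q cannot continue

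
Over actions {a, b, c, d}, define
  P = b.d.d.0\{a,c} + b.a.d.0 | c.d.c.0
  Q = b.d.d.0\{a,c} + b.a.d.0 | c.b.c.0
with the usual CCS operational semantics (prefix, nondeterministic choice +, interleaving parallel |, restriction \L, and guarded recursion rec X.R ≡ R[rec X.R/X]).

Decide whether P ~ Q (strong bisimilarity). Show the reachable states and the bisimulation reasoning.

P's transition system — 19 states:
  s0 = b.d.d.0\{a,c} + b.a.d.0 | c.d.c.0 has moves ··b··> s1, ··b··> s2, ··c··> s3
  s1 = a.d.0 | c.d.c.0 has moves ··a··> s4, ··c··> s5
  s2 = d.d.0\{a,c} has moves ··d··> s6
  s3 = b.a.d.0 | d.c.0 has moves ··b··> s5, ··d··> s7
  s4 = d.0 | c.d.c.0 has moves ··c··> s8, ··d··> s9
  s5 = a.d.0 | d.c.0 has moves ··a··> s8, ··d··> s10
  s6 = d.0\{a,c} has moves ··d··> s11
  s7 = b.a.d.0 | c.0 has moves ··b··> s10, ··c··> s12
  s8 = d.0 | d.c.0 has moves ··d··> s13, ··d··> s14
  s9 = 0 | c.d.c.0 has moves ··c··> s13
  s10 = a.d.0 | c.0 has moves ··a··> s14, ··c··> s15
  s11 = 0\{a,c} has moves stopped
  s12 = b.a.d.0 | 0 has moves ··b··> s15
  s13 = 0 | d.c.0 has moves ··d··> s16
  s14 = d.0 | c.0 has moves ··c··> s17, ··d··> s16
  s15 = a.d.0 | 0 has moves ··a··> s17
  s16 = 0 | c.0 has moves ··c··> s18
  s17 = d.0 | 0 has moves ··d··> s18
  s18 = 0 | 0 has moves stopped
Q's transition system — 19 states:
  t0 = b.d.d.0\{a,c} + b.a.d.0 | c.b.c.0 has moves ··b··> t1, ··b··> t2, ··c··> t3
  t1 = a.d.0 | c.b.c.0 has moves ··a··> t4, ··c··> t5
  t2 = d.d.0\{a,c} has moves ··d··> t6
  t3 = b.a.d.0 | b.c.0 has moves ··b··> t5, ··b··> t7
  t4 = d.0 | c.b.c.0 has moves ··c··> t8, ··d··> t9
  t5 = a.d.0 | b.c.0 has moves ··a··> t8, ··b··> t10
  t6 = d.0\{a,c} has moves ··d··> t11
  t7 = b.a.d.0 | c.0 has moves ··b··> t10, ··c··> t12
  t8 = d.0 | b.c.0 has moves ··b··> t13, ··d··> t14
  t9 = 0 | c.b.c.0 has moves ··c··> t14
  t10 = a.d.0 | c.0 has moves ··a··> t13, ··c··> t15
  t11 = 0\{a,c} has moves stopped
  t12 = b.a.d.0 | 0 has moves ··b··> t15
  t13 = d.0 | c.0 has moves ··c··> t16, ··d··> t17
  t14 = 0 | b.c.0 has moves ··b··> t17
  t15 = a.d.0 | 0 has moves ··a··> t16
  t16 = d.0 | 0 has moves ··d··> t18
  t17 = 0 | c.0 has moves ··c··> t18
  t18 = 0 | 0 has moves stopped
Coarsest stable partition (strong bisimilarity classes):
  B0 = {s0}
  B1 = {s3}
  B2 = {s5}
  B3 = {s8}
  B4 = {s14, t13}
  B5 = {s17, s6, t16, t6}
  B6 = {s11, s18, t11, t18}
  B7 = {s16, t17}
  B8 = {s13}
  B9 = {s10, t10}
  B10 = {s15, t15}
  B11 = {s7, t7}
  B12 = {s12, t12}
  B13 = {s2, t2}
  B14 = {s1}
  B15 = {s4}
  B16 = {s9}
  B17 = {t0}
  B18 = {t1}
  B19 = {t5}
  B20 = {t8}
  B21 = {t14}
  B22 = {t4}
  B23 = {t9}
  B24 = {t3}
s0 ∈ B0, t0 ∈ B17 → different blocks

P ≁ Q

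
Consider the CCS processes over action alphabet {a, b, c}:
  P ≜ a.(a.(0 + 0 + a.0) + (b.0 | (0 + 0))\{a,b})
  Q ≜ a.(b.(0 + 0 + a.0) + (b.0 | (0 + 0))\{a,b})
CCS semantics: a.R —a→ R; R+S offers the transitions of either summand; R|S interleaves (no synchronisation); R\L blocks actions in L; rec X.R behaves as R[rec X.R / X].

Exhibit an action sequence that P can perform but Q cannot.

Reachable graph of P (4 states):
  u0 = a.(a.(0 + 0 + a.0) + (b.0 | (0 + 0))\{a,b}) → ··a··> u1
  u1 = a.(0 + 0 + a.0) + (b.0 | (0 + 0))\{a,b} → ··a··> u2
  u2 = 0 + 0 + a.0 → ··a··> u3
  u3 = 0 → stopped
Reachable graph of Q (4 states):
  v0 = a.(b.(0 + 0 + a.0) + (b.0 | (0 + 0))\{a,b}) → ··a··> v1
  v1 = b.(0 + 0 + a.0) + (b.0 | (0 + 0))\{a,b} → ··b··> v2
  v2 = 0 + 0 + a.0 → ··a··> v3
  v3 = 0 → stopped
Executing aa from P (initial set {u0}):
  step 1 (a): {u1}
  step 2 (a): {u2}
  ✓ P
Executing aa from Q (initial set {v0}):
  step 1 (a): {v1}
  step 2 (a): ∅ (Q stuck)

aa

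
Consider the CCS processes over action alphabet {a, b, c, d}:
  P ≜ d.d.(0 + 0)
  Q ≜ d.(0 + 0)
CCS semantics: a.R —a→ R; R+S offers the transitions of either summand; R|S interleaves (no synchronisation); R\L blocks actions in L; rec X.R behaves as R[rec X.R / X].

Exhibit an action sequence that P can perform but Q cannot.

dd

Reachable graph of P (3 states):
  p0 = d.d.(0 + 0) | —d→ p1
  p1 = d.(0 + 0) | —d→ p2
  p2 = 0 + 0 | stopped
Reachable graph of Q (2 states):
  q0 = d.(0 + 0) | —d→ q1
  q1 = 0 + 0 | stopped
Trace ⟨dd⟩ through P, begin at {p0}:
  after d @ step 1: {p1}
  after d @ step 2: {p2}
  P completes σ.
Trace ⟨dd⟩ through Q, begin at {q0}:
  after d @ step 1: {q1}
  after d @ step 2: no successor for Q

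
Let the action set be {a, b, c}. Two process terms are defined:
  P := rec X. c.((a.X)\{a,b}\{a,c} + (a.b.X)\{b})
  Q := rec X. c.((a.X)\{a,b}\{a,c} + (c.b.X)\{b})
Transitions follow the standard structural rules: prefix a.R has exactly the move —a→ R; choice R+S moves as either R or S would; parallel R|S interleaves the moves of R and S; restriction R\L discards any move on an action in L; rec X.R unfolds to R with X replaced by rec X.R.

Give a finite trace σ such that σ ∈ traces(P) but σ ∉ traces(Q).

ca

Reachable graph of P (3 states):
  m0 = rec X. c.((a.X)\{a,b}\{a,c} + (a.b.X)\{b}) ⊢ —c→ m1
  m1 = (a.(rec X. c.((a.X)\{a,b}\{a,c} + (a.b.X)\{b})))\{a,b}\{a,c} + (a.b.(rec X. c.((a.X)\{a,b}\{a,c} + (a.b.X)\{b})))\{b} ⊢ —a→ m2
  m2 = (b.(rec X. c.((a.X)\{a,b}\{a,c} + (a.b.X)\{b})))\{b} ⊢ deadlocked
Reachable graph of Q (3 states):
  n0 = rec X. c.((a.X)\{a,b}\{a,c} + (c.b.X)\{b}) ⊢ —c→ n1
  n1 = (a.(rec X. c.((a.X)\{a,b}\{a,c} + (c.b.X)\{b})))\{a,b}\{a,c} + (c.b.(rec X. c.((a.X)\{a,b}\{a,c} + (c.b.X)\{b})))\{b} ⊢ —c→ n2
  n2 = (b.(rec X. c.((a.X)\{a,b}\{a,c} + (c.b.X)\{b})))\{b} ⊢ deadlocked
Run σ = ⟨ca⟩ on P: start {m0}
  [1] c ⇒ {m1}
  [2] a ⇒ {m2}
  P completes σ.
Run σ = ⟨ca⟩ on Q: start {n0}
  [1] c ⇒ {n1}
  [2] a ⇒ ∅  — Q cannot continue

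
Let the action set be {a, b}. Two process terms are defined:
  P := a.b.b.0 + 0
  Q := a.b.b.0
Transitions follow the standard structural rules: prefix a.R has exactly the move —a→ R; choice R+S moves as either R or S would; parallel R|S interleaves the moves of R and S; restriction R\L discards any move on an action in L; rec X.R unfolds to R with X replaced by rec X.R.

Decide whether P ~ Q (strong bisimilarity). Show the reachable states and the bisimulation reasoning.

YES

LTS(P): 4 reachable states
  p0 = a.b.b.0 + 0 ⊢ =a=> p1
  p1 = b.b.0 ⊢ =b=> p2
  p2 = b.0 ⊢ =b=> p3
  p3 = 0 ⊢ ∅
LTS(Q): 4 reachable states
  q0 = a.b.b.0 ⊢ =a=> q1
  q1 = b.b.0 ⊢ =b=> q2
  q2 = b.0 ⊢ =b=> q3
  q3 = 0 ⊢ ∅
Bisimilarity quotient blocks:
  B0 = {p0, q0}
  B1 = {p1, q1}
  B2 = {p2, q2}
  B3 = {p3, q3}
p0 ∈ B0, q0 ∈ B0 → same block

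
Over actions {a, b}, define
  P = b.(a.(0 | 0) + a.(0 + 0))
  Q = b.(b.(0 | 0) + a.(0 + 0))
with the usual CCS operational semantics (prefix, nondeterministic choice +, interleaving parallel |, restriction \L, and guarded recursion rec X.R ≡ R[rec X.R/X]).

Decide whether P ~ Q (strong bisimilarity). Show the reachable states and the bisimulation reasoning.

not bisimilar

LTS(P): 4 reachable states
  s0 = b.(a.(0 | 0) + a.(0 + 0)) ⊢ ··b··> s1
  s1 = a.(0 | 0) + a.(0 + 0) ⊢ ··a··> s2, ··a··> s3
  s2 = 0 + 0 ⊢ ∅
  s3 = 0 | 0 ⊢ ∅
LTS(Q): 4 reachable states
  t0 = b.(b.(0 | 0) + a.(0 + 0)) ⊢ ··b··> t1
  t1 = b.(0 | 0) + a.(0 + 0) ⊢ ··a··> t2, ··b··> t3
  t2 = 0 + 0 ⊢ ∅
  t3 = 0 | 0 ⊢ ∅
Partition-refinement fixed point:
  B0 = {s0}
  B1 = {s1}
  B2 = {s2, s3, t2, t3}
  B3 = {t0}
  B4 = {t1}
s0 ∈ B0, t0 ∈ B3 → different blocks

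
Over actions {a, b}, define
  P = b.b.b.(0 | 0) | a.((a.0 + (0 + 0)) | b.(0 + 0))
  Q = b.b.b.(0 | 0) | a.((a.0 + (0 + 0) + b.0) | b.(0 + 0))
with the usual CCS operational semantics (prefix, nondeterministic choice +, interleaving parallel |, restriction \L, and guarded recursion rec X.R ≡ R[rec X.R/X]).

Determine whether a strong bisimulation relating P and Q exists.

not bisimilar

P's transition system — 20 states:
  p0 = b.b.b.(0 | 0) | a.((a.0 + (0 + 0)) | b.(0 + 0)) ⊢ ··a··> p1, ··b··> p2
  p1 = b.b.b.(0 | 0) | ((a.0 + (0 + 0)) | b.(0 + 0)) ⊢ ··a··> p3, ··b··> p4, ··b··> p5
  p2 = b.b.(0 | 0) | a.((a.0 + (0 + 0)) | b.(0 + 0)) ⊢ ··a··> p4, ··b··> p6
  p3 = b.b.b.(0 | 0) | (0 | b.(0 + 0)) ⊢ ··b··> p7, ··b··> p8
  p4 = b.b.(0 | 0) | ((a.0 + (0 + 0)) | b.(0 + 0)) ⊢ ··a··> p7, ··b··> p10, ··b··> p9
  p5 = b.b.b.(0 | 0) | ((a.0 + (0 + 0)) | (0 + 0)) ⊢ ··a··> p8, ··b··> p10
  p6 = b.(0 | 0) | a.((a.0 + (0 + 0)) | b.(0 + 0)) ⊢ ··a··> p9, ··b··> p11
  p7 = b.b.(0 | 0) | (0 | b.(0 + 0)) ⊢ ··b··> p12, ··b··> p13
  p8 = b.b.b.(0 | 0) | (0 | (0 + 0)) ⊢ ··b··> p13
  p9 = b.(0 | 0) | ((a.0 + (0 + 0)) | b.(0 + 0)) ⊢ ··a··> p12, ··b··> p14, ··b··> p15
  p10 = b.b.(0 | 0) | ((a.0 + (0 + 0)) | (0 + 0)) ⊢ ··a··> p13, ··b··> p15
  p11 = 0 | 0 | a.((a.0 + (0 + 0)) | b.(0 + 0)) ⊢ ··a··> p14
  p12 = b.(0 | 0) | (0 | b.(0 + 0)) ⊢ ··b··> p16, ··b··> p17
  p13 = b.b.(0 | 0) | (0 | (0 + 0)) ⊢ ··b··> p17
  p14 = 0 | 0 | ((a.0 + (0 + 0)) | b.(0 + 0)) ⊢ ··a··> p16, ··b··> p18
  p15 = b.(0 | 0) | ((a.0 + (0 + 0)) | (0 + 0)) ⊢ ··a··> p17, ··b··> p18
  p16 = 0 | 0 | (0 | b.(0 + 0)) ⊢ ··b··> p19
  p17 = b.(0 | 0) | (0 | (0 + 0)) ⊢ ··b··> p19
  p18 = 0 | 0 | ((a.0 + (0 + 0)) | (0 + 0)) ⊢ ··a··> p19
  p19 = 0 | 0 | (0 | (0 + 0)) ⊢ ·
Q's transition system — 20 states:
  q0 = b.b.b.(0 | 0) | a.((a.0 + (0 + 0) + b.0) | b.(0 + 0)) ⊢ ··a··> q1, ··b··> q2
  q1 = b.b.b.(0 | 0) | ((a.0 + (0 + 0) + b.0) | b.(0 + 0)) ⊢ ··a··> q3, ··b··> q3, ··b··> q4, ··b··> q5
  q2 = b.b.(0 | 0) | a.((a.0 + (0 + 0) + b.0) | b.(0 + 0)) ⊢ ··a··> q4, ··b··> q6
  q3 = b.b.b.(0 | 0) | (0 | b.(0 + 0)) ⊢ ··b··> q7, ··b··> q8
  q4 = b.b.(0 | 0) | ((a.0 + (0 + 0) + b.0) | b.(0 + 0)) ⊢ ··a··> q7, ··b··> q10, ··b··> q7, ··b··> q9
  q5 = b.b.b.(0 | 0) | ((a.0 + (0 + 0) + b.0) | (0 + 0)) ⊢ ··a··> q8, ··b··> q10, ··b··> q8
  q6 = b.(0 | 0) | a.((a.0 + (0 + 0) + b.0) | b.(0 + 0)) ⊢ ··a··> q9, ··b··> q11
  q7 = b.b.(0 | 0) | (0 | b.(0 + 0)) ⊢ ··b··> q12, ··b··> q13
  q8 = b.b.b.(0 | 0) | (0 | (0 + 0)) ⊢ ··b··> q13
  q9 = b.(0 | 0) | ((a.0 + (0 + 0) + b.0) | b.(0 + 0)) ⊢ ··a··> q12, ··b··> q12, ··b··> q14, ··b··> q15
  q10 = b.b.(0 | 0) | ((a.0 + (0 + 0) + b.0) | (0 + 0)) ⊢ ··a··> q13, ··b··> q13, ··b··> q15
  q11 = 0 | 0 | a.((a.0 + (0 + 0) + b.0) | b.(0 + 0)) ⊢ ··a··> q14
  q12 = b.(0 | 0) | (0 | b.(0 + 0)) ⊢ ··b··> q16, ··b··> q17
  q13 = b.b.(0 | 0) | (0 | (0 + 0)) ⊢ ··b··> q17
  q14 = 0 | 0 | ((a.0 + (0 + 0) + b.0) | b.(0 + 0)) ⊢ ··a··> q16, ··b··> q16, ··b··> q18
  q15 = b.(0 | 0) | ((a.0 + (0 + 0) + b.0) | (0 + 0)) ⊢ ··a··> q17, ··b··> q17, ··b··> q18
  q16 = 0 | 0 | (0 | b.(0 + 0)) ⊢ ··b··> q19
  q17 = b.(0 | 0) | (0 | (0 + 0)) ⊢ ··b··> q19
  q18 = 0 | 0 | ((a.0 + (0 + 0) + b.0) | (0 + 0)) ⊢ ··a··> q19, ··b··> q19
  q19 = 0 | 0 | (0 | (0 + 0)) ⊢ ·
Partition-refinement fixed point:
  B0 = {p0}
  B1 = {p2}
  B2 = {p4, p5}
  B3 = {p10, p9}
  B4 = {p14, p15}
  B5 = {p18}
  B6 = {p19, q19}
  B7 = {p16, p17, q16, q17}
  B8 = {p12, p13, q12, q13}
  B9 = {p7, p8, q7, q8}
  B10 = {p6}
  B11 = {p11}
  B12 = {p1}
  B13 = {p3, q3}
  B14 = {q0}
  B15 = {q1}
  B16 = {q4, q5}
  B17 = {q10, q9}
  B18 = {q14, q15}
  B19 = {q18}
  B20 = {q2}
  B21 = {q6}
  B22 = {q11}
p0 ∈ B0, q0 ∈ B14 → different blocks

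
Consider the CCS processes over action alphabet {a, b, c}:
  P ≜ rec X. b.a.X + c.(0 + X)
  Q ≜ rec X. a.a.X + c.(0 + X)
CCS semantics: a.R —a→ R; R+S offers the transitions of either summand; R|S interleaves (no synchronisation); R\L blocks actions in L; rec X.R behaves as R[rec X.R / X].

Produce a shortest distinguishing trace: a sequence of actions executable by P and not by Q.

b

Reachable graph of P (3 states):
  s0 = rec X. b.a.X + c.(0 + X) | ··b··> s1, ··c··> s2
  s1 = a.(rec X. b.a.X + c.(0 + X)) | ··a··> s0
  s2 = 0 + (rec X. b.a.X + c.(0 + X)) | ··b··> s1, ··c··> s2
Reachable graph of Q (3 states):
  t0 = rec X. a.a.X + c.(0 + X) | ··a··> t1, ··c··> t2
  t1 = a.(rec X. a.a.X + c.(0 + X)) | ··a··> t0
  t2 = 0 + (rec X. a.a.X + c.(0 + X)) | ··a··> t1, ··c··> t2
Run σ = ⟨b⟩ on P: start {s0}
  step 1 (b): {s1}
  — P admits the full trace.
Run σ = ⟨b⟩ on Q: start {t0}
  step 1 (b): ∅ (Q stuck)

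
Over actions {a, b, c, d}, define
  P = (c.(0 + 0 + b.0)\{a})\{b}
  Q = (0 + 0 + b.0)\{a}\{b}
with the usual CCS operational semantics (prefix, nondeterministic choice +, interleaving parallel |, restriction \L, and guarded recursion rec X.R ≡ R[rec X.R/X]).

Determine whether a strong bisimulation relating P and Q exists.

not bisimilar

LTS(P): 2 reachable states
  p0 = (c.(0 + 0 + b.0)\{a})\{b} :: --c--▸ p1
  p1 = (0 + 0 + b.0)\{a}\{b} :: stopped
LTS(Q): 1 reachable states
  q0 = (0 + 0 + b.0)\{a}\{b} :: stopped
Bisimilarity quotient blocks:
  B0 = {p0}
  B1 = {p1, q0}
p0 ∈ B0, q0 ∈ B1 → different blocks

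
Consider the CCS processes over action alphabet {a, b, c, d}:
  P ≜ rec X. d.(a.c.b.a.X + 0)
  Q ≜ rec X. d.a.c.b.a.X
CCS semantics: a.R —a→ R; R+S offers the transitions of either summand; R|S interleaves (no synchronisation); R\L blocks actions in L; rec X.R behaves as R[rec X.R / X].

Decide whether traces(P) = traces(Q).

YES

LTS(P): 5 reachable states
  m0 = rec X. d.(a.c.b.a.X + 0) has moves =d=> m1
  m1 = a.c.b.a.(rec X. d.(a.c.b.a.X + 0)) + 0 has moves =a=> m2
  m2 = c.b.a.(rec X. d.(a.c.b.a.X + 0)) has moves =c=> m3
  m3 = b.a.(rec X. d.(a.c.b.a.X + 0)) has moves =b=> m4
  m4 = a.(rec X. d.(a.c.b.a.X + 0)) has moves =a=> m0
LTS(Q): 5 reachable states
  n0 = rec X. d.a.c.b.a.X has moves =d=> n1
  n1 = a.c.b.a.(rec X. d.a.c.b.a.X) has moves =a=> n2
  n2 = c.b.a.(rec X. d.a.c.b.a.X) has moves =c=> n3
  n3 = b.a.(rec X. d.a.c.b.a.X) has moves =b=> n4
  n4 = a.(rec X. d.a.c.b.a.X) has moves =a=> n0
Partition-refinement fixed point:
  B0 = {m0, n0}
  B1 = {m1, n1}
  B2 = {m2, n2}
  B3 = {m3, n3}
  B4 = {m4, n4}
m0 ∈ B0, n0 ∈ B0 → same block
Bisimilar ⇒ trace-equivalent.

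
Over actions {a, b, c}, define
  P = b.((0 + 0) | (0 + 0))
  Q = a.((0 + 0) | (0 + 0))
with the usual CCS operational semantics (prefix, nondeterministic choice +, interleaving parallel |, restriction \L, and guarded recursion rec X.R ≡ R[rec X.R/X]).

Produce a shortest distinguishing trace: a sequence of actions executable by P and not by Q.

P's transition system — 2 states:
  u0 = b.((0 + 0) | (0 + 0)) → --b--▸ u1
  u1 = (0 + 0) | (0 + 0) → (no moves)
Q's transition system — 2 states:
  v0 = a.((0 + 0) | (0 + 0)) → --a--▸ v1
  v1 = (0 + 0) | (0 + 0) → (no moves)
Trace ⟨b⟩ through P, begin at {u0}:
  [1] b ⇒ {u1}
  P completes σ.
Trace ⟨b⟩ through Q, begin at {v0}:
  [1] b ⇒ ∅ (Q stuck)

b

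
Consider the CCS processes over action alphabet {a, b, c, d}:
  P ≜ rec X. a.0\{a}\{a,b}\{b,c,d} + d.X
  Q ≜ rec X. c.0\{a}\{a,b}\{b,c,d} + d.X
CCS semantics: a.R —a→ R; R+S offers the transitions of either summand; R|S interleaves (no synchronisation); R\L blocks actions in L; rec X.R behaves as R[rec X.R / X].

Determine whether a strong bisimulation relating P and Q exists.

not bisimilar

LTS(P): 2 reachable states
  p0 = rec X. a.0\{a}\{a,b}\{b,c,d} + d.X has moves =a=> p1, =d=> p0
  p1 = 0\{a}\{a,b}\{b,c,d} has moves ·
LTS(Q): 2 reachable states
  q0 = rec X. c.0\{a}\{a,b}\{b,c,d} + d.X has moves =c=> q1, =d=> q0
  q1 = 0\{a}\{a,b}\{b,c,d} has moves ·
Coarsest stable partition (strong bisimilarity classes):
  B0 = {p0}
  B1 = {p1, q1}
  B2 = {q0}
p0 ∈ B0, q0 ∈ B2 → different blocks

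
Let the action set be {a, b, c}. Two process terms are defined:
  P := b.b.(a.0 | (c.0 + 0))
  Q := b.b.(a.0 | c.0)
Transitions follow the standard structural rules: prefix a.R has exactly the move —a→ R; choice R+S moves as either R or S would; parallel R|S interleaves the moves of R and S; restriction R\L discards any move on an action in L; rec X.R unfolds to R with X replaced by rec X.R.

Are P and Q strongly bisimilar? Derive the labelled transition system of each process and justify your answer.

bisimilar

LTS(P): 6 reachable states
  p0 = b.b.(a.0 | (c.0 + 0)) :: =b=> p1
  p1 = b.(a.0 | (c.0 + 0)) :: =b=> p2
  p2 = a.0 | (c.0 + 0) :: =a=> p3, =c=> p4
  p3 = 0 | (c.0 + 0) :: =c=> p5
  p4 = a.0 | 0 :: =a=> p5
  p5 = 0 | 0 :: ·
LTS(Q): 6 reachable states
  q0 = b.b.(a.0 | c.0) :: =b=> q1
  q1 = b.(a.0 | c.0) :: =b=> q2
  q2 = a.0 | c.0 :: =a=> q3, =c=> q4
  q3 = 0 | c.0 :: =c=> q5
  q4 = a.0 | 0 :: =a=> q5
  q5 = 0 | 0 :: ·
Coarsest stable partition (strong bisimilarity classes):
  B0 = {p0, q0}
  B1 = {p1, q1}
  B2 = {p2, q2}
  B3 = {p4, q4}
  B4 = {p5, q5}
  B5 = {p3, q3}
p0 ∈ B0, q0 ∈ B0 → same block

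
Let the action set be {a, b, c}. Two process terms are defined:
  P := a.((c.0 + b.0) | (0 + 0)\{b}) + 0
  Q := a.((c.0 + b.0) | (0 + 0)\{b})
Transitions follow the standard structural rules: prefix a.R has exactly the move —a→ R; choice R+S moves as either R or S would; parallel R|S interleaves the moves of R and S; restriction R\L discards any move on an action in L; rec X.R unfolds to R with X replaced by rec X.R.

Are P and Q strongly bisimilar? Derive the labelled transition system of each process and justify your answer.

P ~ Q

Reachable graph of P (3 states):
  p0 = a.((c.0 + b.0) | (0 + 0)\{b}) + 0 :: -a-> p1
  p1 = (c.0 + b.0) | (0 + 0)\{b} :: -b-> p2, -c-> p2
  p2 = 0 | (0 + 0)\{b} :: (no moves)
Reachable graph of Q (3 states):
  q0 = a.((c.0 + b.0) | (0 + 0)\{b}) :: -a-> q1
  q1 = (c.0 + b.0) | (0 + 0)\{b} :: -b-> q2, -c-> q2
  q2 = 0 | (0 + 0)\{b} :: (no moves)
Coarsest stable partition (strong bisimilarity classes):
  B0 = {p0, q0}
  B1 = {p1, q1}
  B2 = {p2, q2}
p0 ∈ B0, q0 ∈ B0 → same block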